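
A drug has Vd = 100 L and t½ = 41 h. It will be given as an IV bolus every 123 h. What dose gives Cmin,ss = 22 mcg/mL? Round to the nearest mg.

τ/t½ = 123/41 ≈ 3, so f = (1/2)^(123/41) ≈ 0.125000.
Cmin,ss = (D/Vd)·f/(1−f), so D = Cmin,ss·Vd·(1−f)/f.
D = 22 × 100 × (1−f)/f ≈ 22 × 100 × 7.00000 ≈ 15400.00 mg.

15400 mg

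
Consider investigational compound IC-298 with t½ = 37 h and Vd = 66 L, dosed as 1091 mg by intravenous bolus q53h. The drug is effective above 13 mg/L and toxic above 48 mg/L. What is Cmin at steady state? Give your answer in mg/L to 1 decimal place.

τ/t½ = 53/37 ≈ 1.4324, so fraction remaining f = (1/2)^(53/37) ≈ 0.3705.
Single-dose peak C₀ = D/Vd = 1091/66 ≈ 16.530 mg/L.
Steady-state trough Cmin,ss = C₀·f/(1−f) ≈ 16.530 × 0.3705/0.6295 ≈ 9.729 mg/L.
Trough 9.7 mg/L vs MEC 13 mg/L: subtherapeutic.

9.7 mg/L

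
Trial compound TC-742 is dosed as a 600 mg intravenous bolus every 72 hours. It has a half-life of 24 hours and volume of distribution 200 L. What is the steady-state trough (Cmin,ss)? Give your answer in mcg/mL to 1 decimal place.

The dosing interval is 3 half-lives, so f = 2^(−3) = 0.125.
Accumulation ratio R = 1/(1 − f) = 1/0.875 = 8/7.
Single-dose peak C₀ = D/Vd = 600/200 = 3 mcg/mL.
Steady-state peak Cmax,ss = C₀·R = 3 × 8/7 ≈ 3.429 mcg/mL.
Steady-state trough Cmin,ss = Cmax,ss·f ≈ 3.429 × 0.125 ≈ 0.429 mcg/mL.

0.4 mcg/mL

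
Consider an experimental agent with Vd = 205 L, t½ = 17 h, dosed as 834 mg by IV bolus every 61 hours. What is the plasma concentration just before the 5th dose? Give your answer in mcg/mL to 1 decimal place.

0.4 mcg/mL

f = (1/2)^(τ/t½) = (1/2)^(61/17) ≈ 0.0831.
C₀ = D/Vd = 834/205 ≈ 4.068 mcg/mL.
Before the 5th dose, 4 doses have been given. Superposition: Cmin = C₀·(f + f² + … + f^4).
≈ 4.068 × (0.0831 + 0.0069 + 0.0006 + 0.0000) ≈ 4.068 × 0.0906 ≈ 0.369 mcg/mL.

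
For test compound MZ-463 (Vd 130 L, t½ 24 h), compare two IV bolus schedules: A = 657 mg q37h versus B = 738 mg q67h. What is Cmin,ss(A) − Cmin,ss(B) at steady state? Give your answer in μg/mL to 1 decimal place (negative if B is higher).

Regimen A: f = (1/2)^(37/24) ≈ 0.3435; Cmin,ss = (657/130)·f/(1−f) ≈ 2.644 μg/mL.
Regimen B: f = (1/2)^(67/24) ≈ 0.1444; Cmin,ss = (738/130)·f/(1−f) ≈ 0.958 μg/mL.
Difference ≈ 2.644 − 0.958 ≈ 1.686 μg/mL.

1.7 μg/mL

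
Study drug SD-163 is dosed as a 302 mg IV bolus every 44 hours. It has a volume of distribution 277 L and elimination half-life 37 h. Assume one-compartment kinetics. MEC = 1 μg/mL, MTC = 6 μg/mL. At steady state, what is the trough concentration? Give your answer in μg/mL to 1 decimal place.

k = ln2/t½ = ln2/37 ≈ 0.018734 h⁻¹; fraction remaining f = e^(−kτ) = e^(−0.018734×44) ≈ 0.4385.
At steady state, accumulation factor R = 1/(1 − e^(−kτ)) ≈ 1.7809.
Each bolus raises the concentration by D/Vd = 302/277 ≈ 1.090 μg/mL.
Cmax,ss = C₀/(1 − f) ≈ 1.090/0.5615 ≈ 1.941 μg/mL.
One interval later, Cmin,ss = Cmax,ss·e^(−kτ) ≈ 1.941 × 0.4385 ≈ 0.851 μg/mL.
Trough 0.9 μg/mL vs MEC 1 μg/mL: subtherapeutic.

0.9 μg/mL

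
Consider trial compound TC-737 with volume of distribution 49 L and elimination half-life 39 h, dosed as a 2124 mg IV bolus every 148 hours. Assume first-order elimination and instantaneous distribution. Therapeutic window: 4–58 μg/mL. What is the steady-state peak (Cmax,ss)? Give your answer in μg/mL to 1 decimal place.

46.7 μg/mL

k = ln2/t½ = ln2/39 ≈ 0.017773 h⁻¹; fraction remaining f = e^(−kτ) = e^(−0.017773×148) ≈ 0.0720.
Accumulation ratio R = 1/(1 − f) ≈ 1/0.9280 ≈ 1.0776.
Each bolus raises the concentration by D/Vd = 2124/49 ≈ 43.347 μg/mL.
Steady-state peak Cmax,ss = C₀·R ≈ 43.347 × 1.0776 ≈ 46.711 μg/mL.
Peak 46.7 μg/mL vs MTC 58 μg/mL: below toxic threshold.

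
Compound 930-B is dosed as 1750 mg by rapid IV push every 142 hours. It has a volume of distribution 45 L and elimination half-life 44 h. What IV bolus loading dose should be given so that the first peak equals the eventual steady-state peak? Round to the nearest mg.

1959 mg

f = (1/2)^(142/44) ≈ 0.106781; accumulation ratio R = 1/(1−f) ≈ 1.11955.
Loading dose to hit Cmax,ss on first dose: D_load = D_maint·R ≈ 1750 × 1.11955 ≈ 1959.21 mg.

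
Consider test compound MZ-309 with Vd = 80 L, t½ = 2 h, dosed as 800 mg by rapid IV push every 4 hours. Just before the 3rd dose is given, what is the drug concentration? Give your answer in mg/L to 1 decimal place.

f = (1/2)^(τ/t½) = (1/2)^(4/2) ≈ 0.2500.
C₀ = D/Vd = 800/80 ≈ 10.000 mg/L.
Before the 3rd dose, 2 doses have been given. Superposition: Cmin = C₀·(f + f²).
≈ 10.000 × (0.2500 + 0.0625) ≈ 10.000 × 0.3125 ≈ 3.125 mg/L.

3.1 mg/L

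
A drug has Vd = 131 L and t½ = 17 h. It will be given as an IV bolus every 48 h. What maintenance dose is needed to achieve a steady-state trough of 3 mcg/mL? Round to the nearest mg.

2389 mg

τ/t½ = 48/17 ≈ 2.8235, so f = (1/2)^(48/17) ≈ 0.141264.
Cmin,ss = (D/Vd)·f/(1−f), so D = Cmin,ss·Vd·(1−f)/f.
D = 3 × 131 × (1−f)/f ≈ 3 × 131 × 6.07894 ≈ 2389.02 mg.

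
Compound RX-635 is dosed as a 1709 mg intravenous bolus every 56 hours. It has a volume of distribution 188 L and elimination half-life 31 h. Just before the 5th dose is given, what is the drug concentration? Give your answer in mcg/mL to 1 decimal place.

f = (1/2)^(τ/t½) = (1/2)^(56/31) ≈ 0.2859.
C₀ = D/Vd = 1709/188 ≈ 9.090 mcg/mL.
Before the 5th dose, 4 doses have been given. Superposition: Cmin = C₀·(f + f² + … + f^4).
≈ 9.090 × (0.2859 + 0.0817 + 0.0234 + 0.0067) ≈ 9.090 × 0.3977 ≈ 3.615 mcg/mL.

3.6 mcg/mL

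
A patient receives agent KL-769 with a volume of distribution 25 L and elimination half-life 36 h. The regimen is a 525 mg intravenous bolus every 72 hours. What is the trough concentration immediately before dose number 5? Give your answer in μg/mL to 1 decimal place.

f = (1/2)^(τ/t½) = (1/2)^(72/36) ≈ 0.2500.
C₀ = D/Vd = 525/25 ≈ 21.000 μg/mL.
Before the 5th dose, 4 doses have been given. Superposition: Cmin = C₀·(f + f² + … + f^4).
≈ 21.000 × (0.2500 + 0.0625 + 0.0156 + 0.0039) ≈ 21.000 × 0.3320 ≈ 6.972 μg/mL.

7.0 μg/mL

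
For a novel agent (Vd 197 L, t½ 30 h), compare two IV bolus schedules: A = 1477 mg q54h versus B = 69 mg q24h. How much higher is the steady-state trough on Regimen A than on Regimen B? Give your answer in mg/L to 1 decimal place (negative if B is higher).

Regimen A: f = (1/2)^(54/30) ≈ 0.2872; Cmin,ss = (1477/197)·f/(1−f) ≈ 3.021 mg/L.
Regimen B: f = (1/2)^(24/30) ≈ 0.5743; Cmin,ss = (69/197)·f/(1−f) ≈ 0.473 mg/L.
Difference ≈ 3.021 − 0.473 ≈ 2.548 mg/L.

2.5 mg/L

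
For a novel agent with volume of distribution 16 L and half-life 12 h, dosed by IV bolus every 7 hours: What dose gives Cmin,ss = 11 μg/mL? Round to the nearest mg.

88 mg

τ/t½ = 7/12 ≈ 0.58333, so f = (1/2)^(7/12) ≈ 0.667420.
Cmin,ss = (D/Vd)·f/(1−f), so D = Cmin,ss·Vd·(1−f)/f.
D = 11 × 16 × (1−f)/f ≈ 11 × 16 × 0.49831 ≈ 87.70 mg.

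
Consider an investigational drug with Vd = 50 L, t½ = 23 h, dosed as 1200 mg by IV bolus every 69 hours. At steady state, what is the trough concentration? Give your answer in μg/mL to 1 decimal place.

3.4 μg/mL

The dosing interval is 3 half-lives, so f = 2^(−3) = 0.125.
At steady state, R = 1/(1 − 0.125) = 8/7.
Single-dose peak C₀ = D/Vd = 1200/50 = 24 μg/mL.
Steady-state peak Cmax,ss = C₀·R = 24 × 8/7 ≈ 27.429 μg/mL.
Steady-state trough Cmin,ss = Cmax,ss·f ≈ 27.429 × 0.125 ≈ 3.429 μg/mL.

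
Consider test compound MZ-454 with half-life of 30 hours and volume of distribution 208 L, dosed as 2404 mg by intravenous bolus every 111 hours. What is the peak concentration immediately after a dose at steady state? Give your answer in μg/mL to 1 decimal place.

12.5 μg/mL

Over one 111-h interval, 111/30 ≈ 3.7 half-lives elapse, leaving f ≈ 0.0769 of each dose.
At steady state, accumulation factor R = 1/(1 − e^(−kτ)) ≈ 1.0833.
Each bolus raises the concentration by D/Vd = 2404/208 ≈ 11.558 μg/mL.
Cmax,ss = C₀/(1 − f) ≈ 11.558/0.9231 ≈ 12.521 μg/mL.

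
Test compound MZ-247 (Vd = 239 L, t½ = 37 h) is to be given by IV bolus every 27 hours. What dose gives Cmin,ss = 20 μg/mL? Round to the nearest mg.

τ/t½ = 27/37 ≈ 0.72973, so f = (1/2)^(27/37) ≈ 0.603017.
Cmin,ss = (D/Vd)·f/(1−f), so D = Cmin,ss·Vd·(1−f)/f.
D = 20 × 239 × (1−f)/f ≈ 20 × 239 × 0.65833 ≈ 3146.82 mg.

3147 mg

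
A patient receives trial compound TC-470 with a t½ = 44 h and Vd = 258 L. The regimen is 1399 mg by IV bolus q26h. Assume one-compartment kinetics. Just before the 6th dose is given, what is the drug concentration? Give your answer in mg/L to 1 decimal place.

f = (1/2)^(τ/t½) = (1/2)^(26/44) ≈ 0.6639.
C₀ = D/Vd = 1399/258 ≈ 5.422 mg/L.
Before the 6th dose, 5 doses have been given. Superposition: Cmin = C₀·(f + f² + … + f^5).
≈ 5.422 × (0.6639 + 0.4408 + 0.2926 + 0.1943 + 0.1290) ≈ 5.422 × 1.7206 ≈ 9.329 mg/L.

9.3 mg/L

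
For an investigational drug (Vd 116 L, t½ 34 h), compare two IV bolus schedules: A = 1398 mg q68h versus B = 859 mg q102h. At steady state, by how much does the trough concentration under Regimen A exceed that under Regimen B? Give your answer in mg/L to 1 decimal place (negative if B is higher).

3.0 mg/L

Regimen A: f = (1/2)^(68/34) ≈ 0.2500; Cmin,ss = (1398/116)·f/(1−f) ≈ 4.017 mg/L.
Regimen B: f = (1/2)^(102/34) ≈ 0.1250; Cmin,ss = (859/116)·f/(1−f) ≈ 1.058 mg/L.
Difference ≈ 4.017 − 1.058 ≈ 2.959 mg/L.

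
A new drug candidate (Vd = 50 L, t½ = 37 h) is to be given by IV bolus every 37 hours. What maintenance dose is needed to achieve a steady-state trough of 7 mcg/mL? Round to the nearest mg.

350 mg

τ/t½ = 37/37 ≈ 1, so f = (1/2)^(37/37) ≈ 0.500000.
Cmin,ss = (D/Vd)·f/(1−f), so D = Cmin,ss·Vd·(1−f)/f.
D = 7 × 50 × (1−f)/f ≈ 7 × 50 × 1.00000 ≈ 350.00 mg.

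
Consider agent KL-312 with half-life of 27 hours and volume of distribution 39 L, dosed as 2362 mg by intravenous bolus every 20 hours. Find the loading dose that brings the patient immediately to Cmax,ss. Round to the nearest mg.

f = (1/2)^(20/27) ≈ 0.598432; accumulation ratio R = 1/(1−f) ≈ 2.49024.
Loading dose to hit Cmax,ss on first dose: D_load = D_maint·R ≈ 2362 × 2.49024 ≈ 5881.95 mg.

5882 mg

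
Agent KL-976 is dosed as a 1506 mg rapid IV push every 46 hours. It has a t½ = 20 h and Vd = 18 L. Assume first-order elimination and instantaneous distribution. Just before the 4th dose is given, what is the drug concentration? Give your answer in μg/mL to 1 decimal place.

21.1 μg/mL

f = (1/2)^(τ/t½) = (1/2)^(46/20) ≈ 0.2031.
C₀ = D/Vd = 1506/18 ≈ 83.667 μg/mL.
Before the 4th dose, 3 doses have been given. Superposition: Cmin = C₀·(f + f² + … + f^3).
≈ 83.667 × (0.2031 + 0.0412 + 0.0084) ≈ 83.667 × 0.2527 ≈ 21.143 μg/mL.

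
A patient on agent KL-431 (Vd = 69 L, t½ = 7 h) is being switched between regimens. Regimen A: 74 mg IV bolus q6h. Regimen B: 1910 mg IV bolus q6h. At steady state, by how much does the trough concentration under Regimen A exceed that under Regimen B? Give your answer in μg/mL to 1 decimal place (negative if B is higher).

Regimen A: f = (1/2)^(6/7) ≈ 0.5520; Cmin,ss = (74/69)·f/(1−f) ≈ 1.321 μg/mL.
Regimen B: f = (1/2)^(6/7) ≈ 0.5520; Cmin,ss = (1910/69)·f/(1−f) ≈ 34.107 μg/mL.
Difference ≈ 1.321 − 34.107 ≈ -32.786 μg/mL.

-32.8 μg/mL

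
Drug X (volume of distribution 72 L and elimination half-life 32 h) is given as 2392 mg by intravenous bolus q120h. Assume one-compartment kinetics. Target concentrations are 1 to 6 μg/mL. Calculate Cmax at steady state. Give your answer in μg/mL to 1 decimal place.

35.9 μg/mL

Over one 120-h interval, 120/32 ≈ 3.75 half-lives elapse, leaving f ≈ 0.0743 of each dose.
At steady state, accumulation factor R = 1/(1 − e^(−kτ)) ≈ 1.0803.
Each bolus raises the concentration by D/Vd = 2392/72 ≈ 33.222 μg/mL.
Cmax,ss = C₀/(1 − f) ≈ 33.222/0.9257 ≈ 35.889 μg/mL.
Peak 35.9 μg/mL vs MTC 6 μg/mL: exceeds toxic threshold.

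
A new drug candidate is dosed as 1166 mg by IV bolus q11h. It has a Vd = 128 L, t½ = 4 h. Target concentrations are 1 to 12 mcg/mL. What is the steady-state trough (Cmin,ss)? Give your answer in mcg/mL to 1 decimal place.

k = ln2/t½ = ln2/4 ≈ 0.173287 h⁻¹; fraction remaining f = e^(−kτ) = e^(−0.173287×11) ≈ 0.1487.
Single-dose peak C₀ = D/Vd = 1166/128 ≈ 9.109 mcg/mL.
Steady-state trough Cmin,ss = C₀·f/(1−f) ≈ 9.109 × 0.1487/0.8513 ≈ 1.591 mcg/mL.
Trough 1.6 mcg/mL vs MEC 1 mcg/mL: adequate.

1.6 mcg/mL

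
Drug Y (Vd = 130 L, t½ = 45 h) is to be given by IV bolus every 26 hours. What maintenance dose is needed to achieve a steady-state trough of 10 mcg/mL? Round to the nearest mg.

640 mg

τ/t½ = 26/45 ≈ 0.57778, so f = (1/2)^(26/45) ≈ 0.669995.
Cmin,ss = (D/Vd)·f/(1−f), so D = Cmin,ss·Vd·(1−f)/f.
D = 10 × 130 × (1−f)/f ≈ 10 × 130 × 0.49255 ≈ 640.31 mg.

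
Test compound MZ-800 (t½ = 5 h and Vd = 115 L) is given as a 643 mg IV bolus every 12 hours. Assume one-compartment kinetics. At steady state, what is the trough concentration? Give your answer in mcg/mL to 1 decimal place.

k = ln2/t½ = ln2/5 ≈ 0.138629 h⁻¹; fraction remaining f = e^(−kτ) = e^(−0.138629×12) ≈ 0.1895.
Each bolus raises the concentration by D/Vd = 643/115 ≈ 5.591 mcg/mL.
Steady-state trough Cmin,ss = C₀·f/(1−f) ≈ 5.591 × 0.1895/0.8105 ≈ 1.307 mcg/mL.

1.3 mcg/mL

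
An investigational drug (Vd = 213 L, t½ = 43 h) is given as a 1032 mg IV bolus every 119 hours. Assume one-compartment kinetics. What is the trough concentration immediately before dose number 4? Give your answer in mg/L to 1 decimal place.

f = (1/2)^(τ/t½) = (1/2)^(119/43) ≈ 0.1469.
C₀ = D/Vd = 1032/213 ≈ 4.845 mg/L.
Before the 4th dose, 3 doses have been given. Superposition: Cmin = C₀·(f + f² + … + f^3).
≈ 4.845 × (0.1469 + 0.0216 + 0.0032) ≈ 4.845 × 0.1717 ≈ 0.832 mg/L.

0.8 mg/L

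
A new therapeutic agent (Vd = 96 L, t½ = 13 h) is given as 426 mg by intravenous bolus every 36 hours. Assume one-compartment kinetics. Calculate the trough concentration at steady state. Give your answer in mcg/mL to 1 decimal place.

0.8 mcg/mL

τ/t½ = 36/13 ≈ 2.7692, so fraction remaining f = (1/2)^(36/13) ≈ 0.1467.
At steady state, accumulation factor R = 1/(1 − e^(−kτ)) ≈ 1.1719.
Single-dose peak C₀ = D/Vd = 426/96 ≈ 4.438 mcg/mL.
Steady-state peak Cmax,ss = C₀·R ≈ 4.438 × 1.1719 ≈ 5.201 mcg/mL.
Steady-state trough Cmin,ss = Cmax,ss·f ≈ 5.201 × 0.1467 ≈ 0.763 mcg/mL.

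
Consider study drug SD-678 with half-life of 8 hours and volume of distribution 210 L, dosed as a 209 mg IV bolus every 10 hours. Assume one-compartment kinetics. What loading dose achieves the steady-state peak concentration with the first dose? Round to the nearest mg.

361 mg

f = (1/2)^(10/8) ≈ 0.420448; accumulation ratio R = 1/(1−f) ≈ 1.72547.
Loading dose to hit Cmax,ss on first dose: D_load = D_maint·R ≈ 209 × 1.72547 ≈ 360.62 mg.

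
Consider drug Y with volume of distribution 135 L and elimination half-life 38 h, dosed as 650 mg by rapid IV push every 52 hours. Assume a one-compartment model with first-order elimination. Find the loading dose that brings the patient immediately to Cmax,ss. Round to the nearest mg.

1061 mg

f = (1/2)^(52/38) ≈ 0.387315; accumulation ratio R = 1/(1−f) ≈ 1.63216.
Loading dose to hit Cmax,ss on first dose: D_load = D_maint·R ≈ 650 × 1.63216 ≈ 1060.90 mg.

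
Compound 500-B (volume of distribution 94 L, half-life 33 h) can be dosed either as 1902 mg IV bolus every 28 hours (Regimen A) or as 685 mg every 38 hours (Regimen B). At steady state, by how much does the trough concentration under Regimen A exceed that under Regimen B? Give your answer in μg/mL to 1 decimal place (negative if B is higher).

Regimen A: f = (1/2)^(28/33) ≈ 0.5554; Cmin,ss = (1902/94)·f/(1−f) ≈ 25.277 μg/mL.
Regimen B: f = (1/2)^(38/33) ≈ 0.4502; Cmin,ss = (685/94)·f/(1−f) ≈ 5.967 μg/mL.
Difference ≈ 25.277 − 5.967 ≈ 19.310 μg/mL.

19.3 μg/mL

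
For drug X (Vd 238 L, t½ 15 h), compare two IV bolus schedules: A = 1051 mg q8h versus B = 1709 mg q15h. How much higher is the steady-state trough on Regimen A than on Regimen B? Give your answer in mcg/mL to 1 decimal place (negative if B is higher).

2.7 mcg/mL

Regimen A: f = (1/2)^(8/15) ≈ 0.6910; Cmin,ss = (1051/238)·f/(1−f) ≈ 9.875 mcg/mL.
Regimen B: f = (1/2)^(15/15) ≈ 0.5000; Cmin,ss = (1709/238)·f/(1−f) ≈ 7.181 mcg/mL.
Difference ≈ 9.875 − 7.181 ≈ 2.694 mcg/mL.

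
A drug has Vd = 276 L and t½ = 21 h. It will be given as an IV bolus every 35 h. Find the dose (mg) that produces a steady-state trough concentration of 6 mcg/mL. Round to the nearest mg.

τ/t½ = 35/21 ≈ 1.6667, so f = (1/2)^(35/21) ≈ 0.314980.
Cmin,ss = (D/Vd)·f/(1−f), so D = Cmin,ss·Vd·(1−f)/f.
D = 6 × 276 × (1−f)/f ≈ 6 × 276 × 2.17480 ≈ 3601.47 mg.

3601 mg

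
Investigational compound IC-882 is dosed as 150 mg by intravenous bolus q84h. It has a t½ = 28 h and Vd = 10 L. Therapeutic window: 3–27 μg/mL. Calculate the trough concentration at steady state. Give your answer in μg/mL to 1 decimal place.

τ = 84 h = 3 half-lives, so f = (1/2)^3 = 0.125.
Accumulation ratio R = 1/(1 − f) = 1/0.875 = 8/7.
Single-dose peak C₀ = D/Vd = 150/10 = 15 μg/mL.
Steady-state peak Cmax,ss = C₀·R = 15 × 8/7 ≈ 17.143 μg/mL.
Steady-state trough Cmin,ss = Cmax,ss·f ≈ 17.143 × 0.125 ≈ 2.143 μg/mL.
Trough 2.1 μg/mL vs MEC 3 μg/mL: subtherapeutic.

2.1 μg/mL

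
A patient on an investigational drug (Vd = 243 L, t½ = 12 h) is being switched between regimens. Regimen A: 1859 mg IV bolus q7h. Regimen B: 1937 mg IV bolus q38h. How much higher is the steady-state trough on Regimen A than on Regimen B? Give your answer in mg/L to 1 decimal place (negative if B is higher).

14.4 mg/L

Regimen A: f = (1/2)^(7/12) ≈ 0.6674; Cmin,ss = (1859/243)·f/(1−f) ≈ 15.351 mg/L.
Regimen B: f = (1/2)^(38/12) ≈ 0.1114; Cmin,ss = (1937/243)·f/(1−f) ≈ 0.999 mg/L.
Difference ≈ 15.351 − 0.999 ≈ 14.352 mg/L.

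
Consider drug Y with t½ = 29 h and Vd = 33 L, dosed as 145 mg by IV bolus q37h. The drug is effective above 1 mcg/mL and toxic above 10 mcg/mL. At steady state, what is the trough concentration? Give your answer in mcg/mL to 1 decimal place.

3.1 mcg/mL

τ/t½ = 37/29 ≈ 1.2759, so fraction remaining f = (1/2)^(37/29) ≈ 0.4130.
Each bolus raises the concentration by D/Vd = 145/33 ≈ 4.394 mcg/mL.
Steady-state trough Cmin,ss = C₀·f/(1−f) ≈ 4.394 × 0.4130/0.5870 ≈ 3.092 mcg/mL.
Trough 3.1 mcg/mL vs MEC 1 mcg/mL: adequate.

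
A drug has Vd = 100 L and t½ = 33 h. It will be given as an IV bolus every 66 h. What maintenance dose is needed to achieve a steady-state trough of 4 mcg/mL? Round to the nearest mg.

τ/t½ = 66/33 ≈ 2, so f = (1/2)^(66/33) ≈ 0.250000.
Cmin,ss = (D/Vd)·f/(1−f), so D = Cmin,ss·Vd·(1−f)/f.
D = 4 × 100 × (1−f)/f ≈ 4 × 100 × 3.00000 ≈ 1200.00 mg.

1200 mg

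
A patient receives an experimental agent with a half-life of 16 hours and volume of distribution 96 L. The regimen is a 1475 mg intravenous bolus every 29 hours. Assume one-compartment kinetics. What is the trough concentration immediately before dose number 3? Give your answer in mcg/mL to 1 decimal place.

5.6 mcg/mL

f = (1/2)^(τ/t½) = (1/2)^(29/16) ≈ 0.2847.
C₀ = D/Vd = 1475/96 ≈ 15.365 mcg/mL.
Before the 3rd dose, 2 doses have been given. Superposition: Cmin = C₀·(f + f²).
≈ 15.365 × (0.2847 + 0.0811) ≈ 15.365 × 0.3658 ≈ 5.621 mcg/mL.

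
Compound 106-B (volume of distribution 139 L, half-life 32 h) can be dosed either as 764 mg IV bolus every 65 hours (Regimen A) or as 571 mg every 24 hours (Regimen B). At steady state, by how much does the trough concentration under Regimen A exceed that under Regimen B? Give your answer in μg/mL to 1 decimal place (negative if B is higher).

Regimen A: f = (1/2)^(65/32) ≈ 0.2446; Cmin,ss = (764/139)·f/(1−f) ≈ 1.780 μg/mL.
Regimen B: f = (1/2)^(24/32) ≈ 0.5946; Cmin,ss = (571/139)·f/(1−f) ≈ 6.025 μg/mL.
Difference ≈ 1.780 − 6.025 ≈ -4.245 μg/mL.

-4.2 μg/mL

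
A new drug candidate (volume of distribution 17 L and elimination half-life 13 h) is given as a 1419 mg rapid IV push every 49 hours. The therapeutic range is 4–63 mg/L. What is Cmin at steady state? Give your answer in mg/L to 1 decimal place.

6.6 mg/L

Over one 49-h interval, 49/13 ≈ 3.7692 half-lives elapse, leaving f ≈ 0.0733 of each dose.
Single-dose peak C₀ = D/Vd = 1419/17 ≈ 83.471 mg/L.
Steady-state trough Cmin,ss = C₀·f/(1−f) ≈ 83.471 × 0.0733/0.9267 ≈ 6.602 mg/L.
Trough 6.6 mg/L vs MEC 4 mg/L: adequate.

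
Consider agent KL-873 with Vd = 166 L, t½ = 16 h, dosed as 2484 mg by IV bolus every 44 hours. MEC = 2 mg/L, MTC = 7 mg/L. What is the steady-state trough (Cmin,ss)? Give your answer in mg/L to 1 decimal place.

τ/t½ = 44/16 ≈ 2.75, so fraction remaining f = (1/2)^(44/16) ≈ 0.1487.
Single-dose peak C₀ = D/Vd = 2484/166 ≈ 14.964 mg/L.
Steady-state trough Cmin,ss = C₀·f/(1−f) ≈ 14.964 × 0.1487/0.8513 ≈ 2.614 mg/L.
Trough 2.6 mg/L vs MEC 2 mg/L: adequate.

2.6 mg/L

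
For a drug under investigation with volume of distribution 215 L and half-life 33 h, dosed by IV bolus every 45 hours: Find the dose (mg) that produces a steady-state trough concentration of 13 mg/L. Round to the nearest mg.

4397 mg

τ/t½ = 45/33 ≈ 1.3636, so f = (1/2)^(45/33) ≈ 0.388602.
Cmin,ss = (D/Vd)·f/(1−f), so D = Cmin,ss·Vd·(1−f)/f.
D = 13 × 215 × (1−f)/f ≈ 13 × 215 × 1.57333 ≈ 4397.46 mg.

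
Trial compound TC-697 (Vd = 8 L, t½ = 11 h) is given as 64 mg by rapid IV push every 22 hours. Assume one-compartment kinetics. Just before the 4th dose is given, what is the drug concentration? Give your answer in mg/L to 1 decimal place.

2.6 mg/L

f = (1/2)^(τ/t½) = (1/2)^(22/11) ≈ 0.2500.
C₀ = D/Vd = 64/8 ≈ 8.000 mg/L.
Before the 4th dose, 3 doses have been given. Superposition: Cmin = C₀·(f + f² + … + f^3).
≈ 8.000 × (0.2500 + 0.0625 + 0.0156) ≈ 8.000 × 0.3281 ≈ 2.625 mg/L.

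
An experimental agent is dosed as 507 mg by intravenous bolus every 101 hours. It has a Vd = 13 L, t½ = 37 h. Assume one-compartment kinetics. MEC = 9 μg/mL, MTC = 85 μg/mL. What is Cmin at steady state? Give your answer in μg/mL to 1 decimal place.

6.9 μg/mL

Over one 101-h interval, 101/37 ≈ 2.7297 half-lives elapse, leaving f ≈ 0.1508 of each dose.
Accumulation ratio R = 1/(1 − f) ≈ 1/0.8492 ≈ 1.1776.
Each bolus raises the concentration by D/Vd = 507/13 ≈ 39.000 μg/mL.
Cmax,ss = C₀/(1 − f) ≈ 39.000/0.8492 ≈ 45.926 μg/mL.
One interval later, Cmin,ss = Cmax,ss·e^(−kτ) ≈ 45.926 × 0.1508 ≈ 6.926 μg/mL.
Trough 6.9 μg/mL vs MEC 9 μg/mL: subtherapeutic.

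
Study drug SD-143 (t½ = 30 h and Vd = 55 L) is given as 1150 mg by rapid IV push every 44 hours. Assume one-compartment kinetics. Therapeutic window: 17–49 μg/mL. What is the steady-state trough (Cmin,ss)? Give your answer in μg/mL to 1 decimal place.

τ/t½ = 44/30 ≈ 1.4667, so fraction remaining f = (1/2)^(44/30) ≈ 0.3618.
Each bolus raises the concentration by D/Vd = 1150/55 ≈ 20.909 μg/mL.
Steady-state trough Cmin,ss = C₀·f/(1−f) ≈ 20.909 × 0.3618/0.6382 ≈ 11.853 μg/mL.
Trough 11.9 μg/mL vs MEC 17 μg/mL: subtherapeutic.

11.9 μg/mL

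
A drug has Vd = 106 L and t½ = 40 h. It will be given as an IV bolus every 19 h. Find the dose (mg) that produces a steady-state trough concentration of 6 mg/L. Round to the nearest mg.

248 mg

τ/t½ = 19/40 ≈ 0.475, so f = (1/2)^(19/40) ≈ 0.719467.
Cmin,ss = (D/Vd)·f/(1−f), so D = Cmin,ss·Vd·(1−f)/f.
D = 6 × 106 × (1−f)/f ≈ 6 × 106 × 0.38992 ≈ 247.99 mg.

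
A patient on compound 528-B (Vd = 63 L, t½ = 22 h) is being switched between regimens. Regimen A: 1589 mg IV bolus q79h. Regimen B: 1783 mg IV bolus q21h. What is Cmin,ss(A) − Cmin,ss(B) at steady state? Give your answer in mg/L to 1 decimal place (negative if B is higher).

Regimen A: f = (1/2)^(79/22) ≈ 0.0830; Cmin,ss = (1589/63)·f/(1−f) ≈ 2.283 mg/L.
Regimen B: f = (1/2)^(21/22) ≈ 0.5160; Cmin,ss = (1783/63)·f/(1−f) ≈ 30.173 mg/L.
Difference ≈ 2.283 − 30.173 ≈ -27.890 mg/L.

-27.9 mg/L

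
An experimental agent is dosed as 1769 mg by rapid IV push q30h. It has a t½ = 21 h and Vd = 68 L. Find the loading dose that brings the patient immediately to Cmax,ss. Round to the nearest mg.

f = (1/2)^(30/21) ≈ 0.371499; accumulation ratio R = 1/(1−f) ≈ 1.59109.
Loading dose to hit Cmax,ss on first dose: D_load = D_maint·R ≈ 1769 × 1.59109 ≈ 2814.64 mg.

2815 mg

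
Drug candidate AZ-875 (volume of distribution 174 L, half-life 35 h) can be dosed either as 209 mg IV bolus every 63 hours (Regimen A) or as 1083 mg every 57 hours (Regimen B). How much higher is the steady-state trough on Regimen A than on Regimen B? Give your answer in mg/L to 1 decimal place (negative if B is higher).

-2.5 mg/L

Regimen A: f = (1/2)^(63/35) ≈ 0.2872; Cmin,ss = (209/174)·f/(1−f) ≈ 0.484 mg/L.
Regimen B: f = (1/2)^(57/35) ≈ 0.3234; Cmin,ss = (1083/174)·f/(1−f) ≈ 2.975 mg/L.
Difference ≈ 0.484 − 2.975 ≈ -2.491 mg/L.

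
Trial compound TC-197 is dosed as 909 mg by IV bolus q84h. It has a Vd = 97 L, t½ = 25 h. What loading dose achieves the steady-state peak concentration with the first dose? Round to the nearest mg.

1007 mg

f = (1/2)^(84/25) ≈ 0.097396; accumulation ratio R = 1/(1−f) ≈ 1.10791.
Loading dose to hit Cmax,ss on first dose: D_load = D_maint·R ≈ 909 × 1.10791 ≈ 1007.09 mg.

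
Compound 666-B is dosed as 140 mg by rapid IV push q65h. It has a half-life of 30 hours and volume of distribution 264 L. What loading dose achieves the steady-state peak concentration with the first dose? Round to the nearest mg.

180 mg

f = (1/2)^(65/30) ≈ 0.222725; accumulation ratio R = 1/(1−f) ≈ 1.28655.
Loading dose to hit Cmax,ss on first dose: D_load = D_maint·R ≈ 140 × 1.28655 ≈ 180.12 mg.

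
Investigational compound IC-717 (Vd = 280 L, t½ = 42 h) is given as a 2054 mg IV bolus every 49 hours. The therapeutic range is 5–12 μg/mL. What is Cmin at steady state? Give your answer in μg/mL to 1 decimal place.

k = ln2/t½ = ln2/42 ≈ 0.016504 h⁻¹; fraction remaining f = e^(−kτ) = e^(−0.016504×49) ≈ 0.4454.
At steady state, accumulation factor R = 1/(1 − e^(−kτ)) ≈ 1.8031.
Each bolus raises the concentration by D/Vd = 2054/280 ≈ 7.336 μg/mL.
Cmax,ss = C₀/(1 − f) ≈ 7.336/0.5546 ≈ 13.228 μg/mL.
One interval later, Cmin,ss = Cmax,ss·e^(−kτ) ≈ 13.228 × 0.4454 ≈ 5.892 μg/mL.
Trough 5.9 μg/mL vs MEC 5 μg/mL: adequate.

5.9 μg/mL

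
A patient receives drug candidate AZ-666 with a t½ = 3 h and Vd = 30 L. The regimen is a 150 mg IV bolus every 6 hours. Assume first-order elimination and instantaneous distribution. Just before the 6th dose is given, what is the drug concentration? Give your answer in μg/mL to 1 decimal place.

f = (1/2)^(τ/t½) = (1/2)^(6/3) ≈ 0.2500.
C₀ = D/Vd = 150/30 ≈ 5.000 μg/mL.
Before the 6th dose, 5 doses have been given. Superposition: Cmin = C₀·(f + f² + … + f^5).
≈ 5.000 × (0.2500 + 0.0625 + 0.0156 + 0.0039 + 0.0010) ≈ 5.000 × 0.3330 ≈ 1.665 μg/mL.

1.7 μg/mL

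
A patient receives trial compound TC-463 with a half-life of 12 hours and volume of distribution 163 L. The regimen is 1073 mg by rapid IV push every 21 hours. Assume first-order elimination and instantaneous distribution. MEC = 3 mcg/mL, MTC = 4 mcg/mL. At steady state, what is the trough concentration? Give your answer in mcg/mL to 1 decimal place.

2.8 mcg/mL

k = ln2/t½ = ln2/12 ≈ 0.057762 h⁻¹; fraction remaining f = e^(−kτ) = e^(−0.057762×21) ≈ 0.2973.
At steady state, accumulation factor R = 1/(1 − e^(−kτ)) ≈ 1.4231.
Single-dose peak C₀ = D/Vd = 1073/163 ≈ 6.583 mcg/mL.
Cmax,ss = C₀/(1 − f) ≈ 6.583/0.7027 ≈ 9.368 mcg/mL.
Steady-state trough Cmin,ss = Cmax,ss·f ≈ 9.368 × 0.2973 ≈ 2.785 mcg/mL.
Trough 2.8 mcg/mL vs MEC 3 mcg/mL: subtherapeutic.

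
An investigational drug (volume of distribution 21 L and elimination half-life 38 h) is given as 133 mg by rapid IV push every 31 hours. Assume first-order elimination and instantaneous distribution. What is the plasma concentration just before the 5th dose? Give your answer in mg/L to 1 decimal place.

f = (1/2)^(τ/t½) = (1/2)^(31/38) ≈ 0.5681.
C₀ = D/Vd = 133/21 ≈ 6.333 mg/L.
Before the 5th dose, 4 doses have been given. Superposition: Cmin = C₀·(f + f² + … + f^4).
≈ 6.333 × (0.5681 + 0.3227 + 0.1833 + 0.1042) ≈ 6.333 × 1.1783 ≈ 7.462 mg/L.

7.5 mg/L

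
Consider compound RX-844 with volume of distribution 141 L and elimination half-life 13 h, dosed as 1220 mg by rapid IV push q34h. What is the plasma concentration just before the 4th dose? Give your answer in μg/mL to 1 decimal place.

1.7 μg/mL

f = (1/2)^(τ/t½) = (1/2)^(34/13) ≈ 0.1632.
C₀ = D/Vd = 1220/141 ≈ 8.652 μg/mL.
Before the 4th dose, 3 doses have been given. Superposition: Cmin = C₀·(f + f² + … + f^3).
≈ 8.652 × (0.1632 + 0.0266 + 0.0043) ≈ 8.652 × 0.1941 ≈ 1.679 μg/mL.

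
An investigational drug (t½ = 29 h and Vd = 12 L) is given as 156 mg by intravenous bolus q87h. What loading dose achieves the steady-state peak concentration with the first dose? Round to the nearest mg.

f = (1/2)^(87/29) ≈ 0.125000; accumulation ratio R = 1/(1−f) ≈ 1.14286.
Loading dose to hit Cmax,ss on first dose: D_load = D_maint·R ≈ 156 × 1.14286 ≈ 178.29 mg.

178 mg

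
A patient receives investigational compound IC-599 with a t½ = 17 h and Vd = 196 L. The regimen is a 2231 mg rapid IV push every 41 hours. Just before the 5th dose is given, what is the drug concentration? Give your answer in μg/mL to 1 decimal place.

2.6 μg/mL

f = (1/2)^(τ/t½) = (1/2)^(41/17) ≈ 0.1879.
C₀ = D/Vd = 2231/196 ≈ 11.383 μg/mL.
Before the 5th dose, 4 doses have been given. Superposition: Cmin = C₀·(f + f² + … + f^4).
≈ 11.383 × (0.1879 + 0.0353 + 0.0066 + 0.0012) ≈ 11.383 × 0.2310 ≈ 2.629 μg/mL.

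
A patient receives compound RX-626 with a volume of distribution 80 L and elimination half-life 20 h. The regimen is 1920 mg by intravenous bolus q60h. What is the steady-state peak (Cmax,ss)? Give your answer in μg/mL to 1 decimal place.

27.4 μg/mL

τ = 60 h = 3 half-lives, so f = (1/2)^3 = 0.125.
At steady state, R = 1/(1 − 0.125) = 8/7.
Single-dose peak C₀ = D/Vd = 1920/80 = 24 μg/mL.
Steady-state peak Cmax,ss = C₀·R = 24 × 8/7 ≈ 27.429 μg/mL.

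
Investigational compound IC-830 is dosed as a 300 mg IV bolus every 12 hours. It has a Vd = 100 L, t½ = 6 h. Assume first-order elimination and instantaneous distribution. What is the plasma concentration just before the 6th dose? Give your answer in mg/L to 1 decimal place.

f = (1/2)^(τ/t½) = (1/2)^(12/6) ≈ 0.2500.
C₀ = D/Vd = 300/100 ≈ 3.000 mg/L.
Before the 6th dose, 5 doses have been given. Superposition: Cmin = C₀·(f + f² + … + f^5).
≈ 3.000 × (0.2500 + 0.0625 + 0.0156 + 0.0039 + 0.0010) ≈ 3.000 × 0.3330 ≈ 0.999 mg/L.

1.0 mg/L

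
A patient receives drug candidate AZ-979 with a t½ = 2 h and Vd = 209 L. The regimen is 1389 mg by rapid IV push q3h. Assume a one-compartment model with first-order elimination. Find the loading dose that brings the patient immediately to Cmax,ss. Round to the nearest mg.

f = (1/2)^(3/2) ≈ 0.353553; accumulation ratio R = 1/(1−f) ≈ 1.54692.
Loading dose to hit Cmax,ss on first dose: D_load = D_maint·R ≈ 1389 × 1.54692 ≈ 2148.67 mg.

2149 mg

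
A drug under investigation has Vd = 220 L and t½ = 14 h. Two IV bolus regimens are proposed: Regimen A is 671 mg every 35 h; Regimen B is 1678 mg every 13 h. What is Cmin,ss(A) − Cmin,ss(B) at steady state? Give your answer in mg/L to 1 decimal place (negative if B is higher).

-7.8 mg/L

Regimen A: f = (1/2)^(35/14) ≈ 0.1768; Cmin,ss = (671/220)·f/(1−f) ≈ 0.655 mg/L.
Regimen B: f = (1/2)^(13/14) ≈ 0.5254; Cmin,ss = (1678/220)·f/(1−f) ≈ 8.444 mg/L.
Difference ≈ 0.655 − 8.444 ≈ -7.789 mg/L.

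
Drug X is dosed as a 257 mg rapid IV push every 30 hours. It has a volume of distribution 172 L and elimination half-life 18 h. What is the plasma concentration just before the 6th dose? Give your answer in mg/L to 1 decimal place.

0.7 mg/L

f = (1/2)^(τ/t½) = (1/2)^(30/18) ≈ 0.3150.
C₀ = D/Vd = 257/172 ≈ 1.494 mg/L.
Before the 6th dose, 5 doses have been given. Superposition: Cmin = C₀·(f + f² + … + f^5).
≈ 1.494 × (0.3150 + 0.0992 + 0.0313 + 0.0098 + 0.0031) ≈ 1.494 × 0.4584 ≈ 0.685 mg/L.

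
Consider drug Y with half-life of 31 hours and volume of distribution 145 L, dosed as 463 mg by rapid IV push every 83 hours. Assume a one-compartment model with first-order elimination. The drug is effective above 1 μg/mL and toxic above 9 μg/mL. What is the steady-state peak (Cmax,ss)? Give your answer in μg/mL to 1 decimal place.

τ/t½ = 83/31 ≈ 2.6774, so fraction remaining f = (1/2)^(83/31) ≈ 0.1563.
Accumulation ratio R = 1/(1 − f) ≈ 1/0.8437 ≈ 1.1853.
Each bolus raises the concentration by D/Vd = 463/145 ≈ 3.193 μg/mL.
Steady-state peak Cmax,ss = C₀·R ≈ 3.193 × 1.1853 ≈ 3.785 μg/mL.
Peak 3.8 μg/mL vs MTC 9 μg/mL: below toxic threshold.

3.8 μg/mL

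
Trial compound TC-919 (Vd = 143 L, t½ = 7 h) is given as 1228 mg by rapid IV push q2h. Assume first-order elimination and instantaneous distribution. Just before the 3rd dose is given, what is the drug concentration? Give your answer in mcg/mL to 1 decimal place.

12.8 mcg/mL

f = (1/2)^(τ/t½) = (1/2)^(2/7) ≈ 0.8203.
C₀ = D/Vd = 1228/143 ≈ 8.587 mcg/mL.
Before the 3rd dose, 2 doses have been given. Superposition: Cmin = C₀·(f + f²).
≈ 8.587 × (0.8203 + 0.6729) ≈ 8.587 × 1.4932 ≈ 12.822 mcg/mL.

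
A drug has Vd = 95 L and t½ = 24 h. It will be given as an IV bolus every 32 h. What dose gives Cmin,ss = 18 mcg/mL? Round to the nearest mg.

τ/t½ = 32/24 ≈ 1.3333, so f = (1/2)^(32/24) ≈ 0.396850.
Cmin,ss = (D/Vd)·f/(1−f), so D = Cmin,ss·Vd·(1−f)/f.
D = 18 × 95 × (1−f)/f ≈ 18 × 95 × 1.51984 ≈ 2598.93 mg.

2599 mg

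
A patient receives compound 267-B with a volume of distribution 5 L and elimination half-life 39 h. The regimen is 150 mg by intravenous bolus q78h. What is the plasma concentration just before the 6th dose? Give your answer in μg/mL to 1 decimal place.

f = (1/2)^(τ/t½) = (1/2)^(78/39) ≈ 0.2500.
C₀ = D/Vd = 150/5 ≈ 30.000 μg/mL.
Before the 6th dose, 5 doses have been given. Superposition: Cmin = C₀·(f + f² + … + f^5).
≈ 30.000 × (0.2500 + 0.0625 + 0.0156 + 0.0039 + 0.0010) ≈ 30.000 × 0.3330 ≈ 9.990 μg/mL.

10.0 μg/mL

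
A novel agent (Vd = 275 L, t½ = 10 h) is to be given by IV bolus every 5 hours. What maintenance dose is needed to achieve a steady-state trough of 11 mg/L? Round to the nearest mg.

1253 mg

τ/t½ = 5/10 ≈ 0.5, so f = (1/2)^(5/10) ≈ 0.707107.
Cmin,ss = (D/Vd)·f/(1−f), so D = Cmin,ss·Vd·(1−f)/f.
D = 11 × 275 × (1−f)/f ≈ 11 × 275 × 0.41421 ≈ 1252.99 mg.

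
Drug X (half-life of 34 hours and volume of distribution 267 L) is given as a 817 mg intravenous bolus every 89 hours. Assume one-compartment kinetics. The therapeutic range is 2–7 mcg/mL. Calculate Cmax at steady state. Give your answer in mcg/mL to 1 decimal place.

3.7 mcg/mL

Over one 89-h interval, 89/34 ≈ 2.6176 half-lives elapse, leaving f ≈ 0.1629 of each dose.
Accumulation ratio R = 1/(1 − f) ≈ 1/0.8371 ≈ 1.1946.
Each bolus raises the concentration by D/Vd = 817/267 ≈ 3.060 mcg/mL.
Steady-state peak Cmax,ss = C₀·R ≈ 3.060 × 1.1946 ≈ 3.655 mcg/mL.
Peak 3.7 mcg/mL vs MTC 7 mcg/mL: below toxic threshold.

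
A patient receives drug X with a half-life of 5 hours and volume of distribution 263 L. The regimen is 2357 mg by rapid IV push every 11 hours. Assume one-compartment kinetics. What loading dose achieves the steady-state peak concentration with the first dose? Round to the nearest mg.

f = (1/2)^(11/5) ≈ 0.217638; accumulation ratio R = 1/(1−f) ≈ 1.27818.
Loading dose to hit Cmax,ss on first dose: D_load = D_maint·R ≈ 2357 × 1.27818 ≈ 3012.67 mg.

3013 mg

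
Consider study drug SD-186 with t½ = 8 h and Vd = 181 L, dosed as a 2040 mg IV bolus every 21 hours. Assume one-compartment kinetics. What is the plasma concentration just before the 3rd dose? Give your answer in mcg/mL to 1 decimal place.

f = (1/2)^(τ/t½) = (1/2)^(21/8) ≈ 0.1621.
C₀ = D/Vd = 2040/181 ≈ 11.271 mcg/mL.
Before the 3rd dose, 2 doses have been given. Superposition: Cmin = C₀·(f + f²).
≈ 11.271 × (0.1621 + 0.0263) ≈ 11.271 × 0.1884 ≈ 2.123 mcg/mL.

2.1 mcg/mL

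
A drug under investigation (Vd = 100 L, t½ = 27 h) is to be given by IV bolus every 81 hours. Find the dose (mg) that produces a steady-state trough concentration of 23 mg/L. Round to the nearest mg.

τ/t½ = 81/27 ≈ 3, so f = (1/2)^(81/27) ≈ 0.125000.
Cmin,ss = (D/Vd)·f/(1−f), so D = Cmin,ss·Vd·(1−f)/f.
D = 23 × 100 × (1−f)/f ≈ 23 × 100 × 7.00000 ≈ 16100.00 mg.

16100 mg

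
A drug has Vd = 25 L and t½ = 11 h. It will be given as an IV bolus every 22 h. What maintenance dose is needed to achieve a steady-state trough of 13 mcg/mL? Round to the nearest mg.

τ/t½ = 22/11 ≈ 2, so f = (1/2)^(22/11) ≈ 0.250000.
Cmin,ss = (D/Vd)·f/(1−f), so D = Cmin,ss·Vd·(1−f)/f.
D = 13 × 25 × (1−f)/f ≈ 13 × 25 × 3.00000 ≈ 975.00 mg.

975 mg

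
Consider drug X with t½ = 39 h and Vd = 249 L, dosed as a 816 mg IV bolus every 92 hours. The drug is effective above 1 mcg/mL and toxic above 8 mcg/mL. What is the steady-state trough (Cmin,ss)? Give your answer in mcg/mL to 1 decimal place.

0.8 mcg/mL

Over one 92-h interval, 92/39 ≈ 2.359 half-lives elapse, leaving f ≈ 0.1949 of each dose.
Each bolus raises the concentration by D/Vd = 816/249 ≈ 3.277 mcg/mL.
Steady-state trough Cmin,ss = C₀·f/(1−f) ≈ 3.277 × 0.1949/0.8051 ≈ 0.793 mcg/mL.
Trough 0.8 mcg/mL vs MEC 1 mcg/mL: subtherapeutic.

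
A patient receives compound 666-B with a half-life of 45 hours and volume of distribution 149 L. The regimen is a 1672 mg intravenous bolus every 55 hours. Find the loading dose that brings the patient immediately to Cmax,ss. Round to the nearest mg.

f = (1/2)^(55/45) ≈ 0.428622; accumulation ratio R = 1/(1−f) ≈ 1.75015.
Loading dose to hit Cmax,ss on first dose: D_load = D_maint·R ≈ 1672 × 1.75015 ≈ 2926.25 mg.

2926 mg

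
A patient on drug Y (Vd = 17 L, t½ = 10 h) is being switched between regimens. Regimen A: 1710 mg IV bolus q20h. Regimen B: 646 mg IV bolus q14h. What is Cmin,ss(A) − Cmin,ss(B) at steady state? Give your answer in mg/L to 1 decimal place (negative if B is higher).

Regimen A: f = (1/2)^(20/10) ≈ 0.2500; Cmin,ss = (1710/17)·f/(1−f) ≈ 33.529 mg/L.
Regimen B: f = (1/2)^(14/10) ≈ 0.3789; Cmin,ss = (646/17)·f/(1−f) ≈ 23.182 mg/L.
Difference ≈ 33.529 − 23.182 ≈ 10.347 mg/L.

10.3 mg/L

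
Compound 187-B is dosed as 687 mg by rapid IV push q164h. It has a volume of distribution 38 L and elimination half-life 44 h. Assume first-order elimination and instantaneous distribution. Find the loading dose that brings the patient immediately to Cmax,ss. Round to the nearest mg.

743 mg

f = (1/2)^(164/44) ≈ 0.075506; accumulation ratio R = 1/(1−f) ≈ 1.08167.
Loading dose to hit Cmax,ss on first dose: D_load = D_maint·R ≈ 687 × 1.08167 ≈ 743.11 mg.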